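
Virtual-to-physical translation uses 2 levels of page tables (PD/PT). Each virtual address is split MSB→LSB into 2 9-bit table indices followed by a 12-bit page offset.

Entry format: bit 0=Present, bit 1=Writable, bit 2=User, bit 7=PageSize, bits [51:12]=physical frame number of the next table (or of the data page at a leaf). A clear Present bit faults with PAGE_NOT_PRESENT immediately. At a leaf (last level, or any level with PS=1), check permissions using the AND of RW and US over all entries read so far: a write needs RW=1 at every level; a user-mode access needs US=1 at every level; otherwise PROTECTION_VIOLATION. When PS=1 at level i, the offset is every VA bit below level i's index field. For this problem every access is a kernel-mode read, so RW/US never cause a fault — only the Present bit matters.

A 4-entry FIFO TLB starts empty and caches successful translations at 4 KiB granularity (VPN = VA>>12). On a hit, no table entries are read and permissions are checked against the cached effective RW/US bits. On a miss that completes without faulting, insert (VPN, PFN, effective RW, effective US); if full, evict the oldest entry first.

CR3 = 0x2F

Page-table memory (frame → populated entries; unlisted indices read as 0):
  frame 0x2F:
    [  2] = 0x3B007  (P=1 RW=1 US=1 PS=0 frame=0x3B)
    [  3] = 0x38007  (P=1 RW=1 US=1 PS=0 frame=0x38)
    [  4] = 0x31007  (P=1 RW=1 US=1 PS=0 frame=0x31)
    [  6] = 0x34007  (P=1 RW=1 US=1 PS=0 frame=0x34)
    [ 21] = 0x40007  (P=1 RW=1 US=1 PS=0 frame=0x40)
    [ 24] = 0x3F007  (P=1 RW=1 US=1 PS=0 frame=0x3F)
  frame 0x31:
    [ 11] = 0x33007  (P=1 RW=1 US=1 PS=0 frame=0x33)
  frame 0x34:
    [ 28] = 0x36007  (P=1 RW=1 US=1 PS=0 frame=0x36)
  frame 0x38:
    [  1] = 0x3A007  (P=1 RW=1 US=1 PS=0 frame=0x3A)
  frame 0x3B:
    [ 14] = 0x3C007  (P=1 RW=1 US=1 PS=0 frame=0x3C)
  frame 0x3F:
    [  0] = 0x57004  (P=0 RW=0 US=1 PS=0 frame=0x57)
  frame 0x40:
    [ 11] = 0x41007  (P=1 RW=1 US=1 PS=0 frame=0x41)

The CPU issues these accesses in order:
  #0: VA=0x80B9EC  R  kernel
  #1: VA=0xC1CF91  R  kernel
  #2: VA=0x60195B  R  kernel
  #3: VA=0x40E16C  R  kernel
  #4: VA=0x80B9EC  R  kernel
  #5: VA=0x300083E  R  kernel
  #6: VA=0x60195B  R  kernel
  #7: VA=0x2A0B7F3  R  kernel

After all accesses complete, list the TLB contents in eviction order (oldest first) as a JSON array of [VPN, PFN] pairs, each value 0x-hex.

Walk each access:
#0 VA=0x80B9EC (r,kernel):
  L0: frame=0x2F idx=4 entry=0x31007 [P=1 RW=1 US=1 PS=0]
  L1: frame=0x31 idx=11 entry=0x33007 [P=1 RW=1 US=1 PS=0]
  → PA=0x339EC  (2 entries read)
#1 VA=0xC1CF91 (r,kernel):
  L0: frame=0x2F idx=6 entry=0x34007 [P=1 RW=1 US=1 PS=0]
  L1: frame=0x34 idx=28 entry=0x36007 [P=1 RW=1 US=1 PS=0]
  → PA=0x36F91  (2 entries read)
#2 VA=0x60195B (r,kernel):
  L0: frame=0x2F idx=3 entry=0x38007 [P=1 RW=1 US=1 PS=0]
  L1: frame=0x38 idx=1 entry=0x3A007 [P=1 RW=1 US=1 PS=0]
  → PA=0x3A95B  (2 entries read)
#3 VA=0x40E16C (r,kernel):
  L0: frame=0x2F idx=2 entry=0x3B007 [P=1 RW=1 US=1 PS=0]
  L1: frame=0x3B idx=14 entry=0x3C007 [P=1 RW=1 US=1 PS=0]
  → PA=0x3C16C  (2 entries read)
#4 VA=0x80B9EC (r,kernel):
  TLB hit vpn=0x80B → PA=0x339EC
#5 VA=0x300083E (r,kernel):
  L0: frame=0x2F idx=24 entry=0x3F007 [P=1 RW=1 US=1 PS=0]
  L1: frame=0x3F idx=0 entry=0x57004 [P=0 RW=0 US=1 PS=0]
  ✗ PAGE_NOT_PRESENT  [2 reads]
#6 VA=0x60195B (r,kernel):
  TLB hit vpn=0x601 → PA=0x3A95B
#7 VA=0x2A0B7F3 (r,kernel):
  L0: frame=0x2F idx=21 entry=0x40007 [P=1 RW=1 US=1 PS=0]
  L1: frame=0x40 idx=11 entry=0x41007 [P=1 RW=1 US=1 PS=0]
  → PA=0x417F3  (2 entries read)

TLB: [["0xC1C", "0x36"], ["0x601", "0x3A"], ["0x40E", "0x3C"], ["0x2A0B", "0x41"]]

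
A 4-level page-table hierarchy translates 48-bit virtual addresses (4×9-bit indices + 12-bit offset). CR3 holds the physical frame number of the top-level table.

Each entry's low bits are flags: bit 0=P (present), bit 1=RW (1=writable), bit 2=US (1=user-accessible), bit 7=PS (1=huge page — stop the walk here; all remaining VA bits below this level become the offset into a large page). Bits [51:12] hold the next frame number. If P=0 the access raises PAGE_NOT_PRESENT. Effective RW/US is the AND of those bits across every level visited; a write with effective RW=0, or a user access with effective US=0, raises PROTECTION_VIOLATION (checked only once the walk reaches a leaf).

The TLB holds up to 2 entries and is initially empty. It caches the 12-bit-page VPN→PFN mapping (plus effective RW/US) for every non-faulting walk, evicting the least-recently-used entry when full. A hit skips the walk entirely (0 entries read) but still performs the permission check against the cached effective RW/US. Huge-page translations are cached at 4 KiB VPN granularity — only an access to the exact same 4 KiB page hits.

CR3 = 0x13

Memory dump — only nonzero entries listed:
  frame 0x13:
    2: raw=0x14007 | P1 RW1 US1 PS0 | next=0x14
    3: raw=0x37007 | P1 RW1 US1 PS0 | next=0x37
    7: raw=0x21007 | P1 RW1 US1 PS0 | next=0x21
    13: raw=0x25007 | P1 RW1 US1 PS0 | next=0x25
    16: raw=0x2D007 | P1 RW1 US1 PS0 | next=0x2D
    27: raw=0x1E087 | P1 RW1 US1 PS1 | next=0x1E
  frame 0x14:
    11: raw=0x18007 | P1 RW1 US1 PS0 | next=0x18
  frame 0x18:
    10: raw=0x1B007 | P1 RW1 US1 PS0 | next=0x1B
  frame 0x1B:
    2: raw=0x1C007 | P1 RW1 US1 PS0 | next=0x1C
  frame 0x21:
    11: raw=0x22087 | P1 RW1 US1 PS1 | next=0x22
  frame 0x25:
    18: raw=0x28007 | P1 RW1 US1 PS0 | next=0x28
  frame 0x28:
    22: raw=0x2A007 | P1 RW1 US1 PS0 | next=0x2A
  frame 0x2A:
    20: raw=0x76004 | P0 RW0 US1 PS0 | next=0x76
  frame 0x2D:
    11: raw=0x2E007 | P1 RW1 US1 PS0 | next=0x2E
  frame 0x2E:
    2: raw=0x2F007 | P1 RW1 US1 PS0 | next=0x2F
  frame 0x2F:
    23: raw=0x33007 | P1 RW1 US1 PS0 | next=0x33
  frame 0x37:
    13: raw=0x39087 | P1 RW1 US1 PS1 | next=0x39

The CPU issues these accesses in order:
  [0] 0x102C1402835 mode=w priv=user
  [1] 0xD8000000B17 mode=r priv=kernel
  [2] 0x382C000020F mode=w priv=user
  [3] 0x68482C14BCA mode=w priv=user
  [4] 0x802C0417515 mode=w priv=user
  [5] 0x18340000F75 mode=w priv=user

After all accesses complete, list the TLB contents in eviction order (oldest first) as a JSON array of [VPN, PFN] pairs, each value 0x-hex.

Per-access translation:
#0 VA=0x102C1402835 (w,user):
  lvl0: tbl 0x13, slot 2 ⇒ 0x14007 (P1/RW1/US1/PS0)
  lvl1: tbl 0x14, slot 11 ⇒ 0x18007 (P1/RW1/US1/PS0)
  lvl2: tbl 0x18, slot 10 ⇒ 0x1B007 (P1/RW1/US1/PS0)
  lvl3: tbl 0x1B, slot 2 ⇒ 0x1C007 (P1/RW1/US1/PS0)
  ⇒ phys 0x1C835  [4 reads]
#1 VA=0xD8000000B17 (r,kernel):
  lvl0: tbl 0x13, slot 27 ⇒ 0x1E087 (P1/RW1/US1/PS1)
  ⇒ phys 0x1EB17 (huge @L0)  [1 reads]
#2 VA=0x382C000020F (w,user):
  lvl0: tbl 0x13, slot 7 ⇒ 0x21007 (P1/RW1/US1/PS0)
  lvl1: tbl 0x21, slot 11 ⇒ 0x22087 (P1/RW1/US1/PS1)
  ⇒ phys 0x2220F (huge @L1)  [2 reads]
#3 VA=0x68482C14BCA (w,user):
  lvl0: tbl 0x13, slot 13 ⇒ 0x25007 (P1/RW1/US1/PS0)
  lvl1: tbl 0x25, slot 18 ⇒ 0x28007 (P1/RW1/US1/PS0)
  lvl2: tbl 0x28, slot 22 ⇒ 0x2A007 (P1/RW1/US1/PS0)
  lvl3: tbl 0x2A, slot 20 ⇒ 0x76004 (P0/RW0/US1/PS0)
  ✗ PAGE_NOT_PRESENT  [4 reads]
#4 VA=0x802C0417515 (w,user):
  lvl0: tbl 0x13, slot 16 ⇒ 0x2D007 (P1/RW1/US1/PS0)
  lvl1: tbl 0x2D, slot 11 ⇒ 0x2E007 (P1/RW1/US1/PS0)
  lvl2: tbl 0x2E, slot 2 ⇒ 0x2F007 (P1/RW1/US1/PS0)
  lvl3: tbl 0x2F, slot 23 ⇒ 0x33007 (P1/RW1/US1/PS0)
  ⇒ phys 0x33515  [4 reads]
#5 VA=0x18340000F75 (w,user):
  lvl0: tbl 0x13, slot 3 ⇒ 0x37007 (P1/RW1/US1/PS0)
  lvl1: tbl 0x37, slot 13 ⇒ 0x39087 (P1/RW1/US1/PS1)
  ⇒ phys 0x39F75 (huge @L1)  [2 reads]

TLB: [["0x802C0417", "0x33"], ["0x18340000", "0x39"]]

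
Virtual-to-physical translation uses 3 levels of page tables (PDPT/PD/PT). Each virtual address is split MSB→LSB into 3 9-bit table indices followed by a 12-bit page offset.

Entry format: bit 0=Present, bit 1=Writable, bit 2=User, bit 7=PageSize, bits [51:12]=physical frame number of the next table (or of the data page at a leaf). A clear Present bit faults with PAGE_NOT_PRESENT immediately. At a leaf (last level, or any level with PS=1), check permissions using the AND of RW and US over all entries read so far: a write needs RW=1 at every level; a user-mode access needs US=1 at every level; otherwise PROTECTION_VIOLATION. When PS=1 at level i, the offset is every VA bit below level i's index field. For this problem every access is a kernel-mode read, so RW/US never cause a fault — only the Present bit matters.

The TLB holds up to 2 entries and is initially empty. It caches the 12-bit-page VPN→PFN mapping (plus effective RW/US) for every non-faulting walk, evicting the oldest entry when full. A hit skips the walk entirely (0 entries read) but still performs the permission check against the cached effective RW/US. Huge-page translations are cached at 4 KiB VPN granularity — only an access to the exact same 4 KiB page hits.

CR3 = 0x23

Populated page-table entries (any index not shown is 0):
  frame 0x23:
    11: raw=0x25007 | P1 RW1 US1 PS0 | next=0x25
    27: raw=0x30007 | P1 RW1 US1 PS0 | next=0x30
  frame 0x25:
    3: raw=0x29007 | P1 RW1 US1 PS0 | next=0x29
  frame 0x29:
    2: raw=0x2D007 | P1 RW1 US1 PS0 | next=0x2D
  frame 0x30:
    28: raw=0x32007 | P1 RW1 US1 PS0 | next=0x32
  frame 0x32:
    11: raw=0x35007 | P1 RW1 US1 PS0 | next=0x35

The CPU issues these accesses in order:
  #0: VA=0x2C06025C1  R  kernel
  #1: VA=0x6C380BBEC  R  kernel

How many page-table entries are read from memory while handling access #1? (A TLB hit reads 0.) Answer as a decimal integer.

Trace:
#0 VA=0x2C06025C1 (r,kernel):
  [0] read 0x23 idx=11: raw=0x25007 flags P=1 W=1 U=1 S=0
  [1] read 0x25 idx=3: raw=0x29007 flags P=1 W=1 U=1 S=0
  [2] read 0x29 idx=2: raw=0x2D007 flags P=1 W=1 U=1 S=0
  ✓ 0x2D5C1  — 3 lookups
#1 VA=0x6C380BBEC (r,kernel):
  [0] read 0x23 idx=27: raw=0x30007 flags P=1 W=1 U=1 S=0
  [1] read 0x30 idx=28: raw=0x32007 flags P=1 W=1 U=1 S=0
  [2] read 0x32 idx=11: raw=0x35007 flags P=1 W=1 U=1 S=0
  ✓ 0x35BEC  — 3 lookups

Entries read for #1: 3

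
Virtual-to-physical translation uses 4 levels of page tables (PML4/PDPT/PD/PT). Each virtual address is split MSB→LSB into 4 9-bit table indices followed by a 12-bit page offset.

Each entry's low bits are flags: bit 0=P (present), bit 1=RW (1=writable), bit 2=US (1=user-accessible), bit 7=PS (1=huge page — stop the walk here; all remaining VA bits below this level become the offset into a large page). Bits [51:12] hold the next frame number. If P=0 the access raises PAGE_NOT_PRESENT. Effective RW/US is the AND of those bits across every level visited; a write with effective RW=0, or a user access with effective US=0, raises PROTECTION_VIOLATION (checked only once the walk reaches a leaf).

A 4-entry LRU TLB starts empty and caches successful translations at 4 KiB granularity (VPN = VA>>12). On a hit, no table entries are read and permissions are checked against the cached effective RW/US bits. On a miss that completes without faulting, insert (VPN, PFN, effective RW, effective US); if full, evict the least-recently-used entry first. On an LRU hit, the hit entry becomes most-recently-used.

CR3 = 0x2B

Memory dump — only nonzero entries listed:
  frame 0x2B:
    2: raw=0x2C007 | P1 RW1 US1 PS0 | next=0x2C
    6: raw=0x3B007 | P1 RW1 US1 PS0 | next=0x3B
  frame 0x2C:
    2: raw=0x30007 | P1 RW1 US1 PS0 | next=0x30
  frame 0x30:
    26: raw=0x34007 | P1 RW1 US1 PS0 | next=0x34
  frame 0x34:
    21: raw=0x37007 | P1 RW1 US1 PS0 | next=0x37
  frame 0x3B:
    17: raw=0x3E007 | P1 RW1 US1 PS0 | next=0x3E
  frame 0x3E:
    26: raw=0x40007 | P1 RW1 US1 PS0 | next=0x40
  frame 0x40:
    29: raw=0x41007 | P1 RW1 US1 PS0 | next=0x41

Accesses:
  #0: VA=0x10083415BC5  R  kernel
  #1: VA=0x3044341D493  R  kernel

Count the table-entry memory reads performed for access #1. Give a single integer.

Walk each access:
#0 VA=0x10083415BC5 (r,kernel):
  L0 @0x2B[2] → 0x2C007  P=1,RW=1,US=1,PS=0
  L1 @0x2C[2] → 0x30007  P=1,RW=1,US=1,PS=0
  L2 @0x30[26] → 0x34007  P=1,RW=1,US=1,PS=0
  L3 @0x34[21] → 0x37007  P=1,RW=1,US=1,PS=0
  ✓ 0x37BC5  — 4 lookups
#1 VA=0x3044341D493 (r,kernel):
  L0 @0x2B[6] → 0x3B007  P=1,RW=1,US=1,PS=0
  L1 @0x3B[17] → 0x3E007  P=1,RW=1,US=1,PS=0
  L2 @0x3E[26] → 0x40007  P=1,RW=1,US=1,PS=0
  L3 @0x40[29] → 0x41007  P=1,RW=1,US=1,PS=0
  ✓ 0x41493  — 4 lookups

Entries read for #1: 4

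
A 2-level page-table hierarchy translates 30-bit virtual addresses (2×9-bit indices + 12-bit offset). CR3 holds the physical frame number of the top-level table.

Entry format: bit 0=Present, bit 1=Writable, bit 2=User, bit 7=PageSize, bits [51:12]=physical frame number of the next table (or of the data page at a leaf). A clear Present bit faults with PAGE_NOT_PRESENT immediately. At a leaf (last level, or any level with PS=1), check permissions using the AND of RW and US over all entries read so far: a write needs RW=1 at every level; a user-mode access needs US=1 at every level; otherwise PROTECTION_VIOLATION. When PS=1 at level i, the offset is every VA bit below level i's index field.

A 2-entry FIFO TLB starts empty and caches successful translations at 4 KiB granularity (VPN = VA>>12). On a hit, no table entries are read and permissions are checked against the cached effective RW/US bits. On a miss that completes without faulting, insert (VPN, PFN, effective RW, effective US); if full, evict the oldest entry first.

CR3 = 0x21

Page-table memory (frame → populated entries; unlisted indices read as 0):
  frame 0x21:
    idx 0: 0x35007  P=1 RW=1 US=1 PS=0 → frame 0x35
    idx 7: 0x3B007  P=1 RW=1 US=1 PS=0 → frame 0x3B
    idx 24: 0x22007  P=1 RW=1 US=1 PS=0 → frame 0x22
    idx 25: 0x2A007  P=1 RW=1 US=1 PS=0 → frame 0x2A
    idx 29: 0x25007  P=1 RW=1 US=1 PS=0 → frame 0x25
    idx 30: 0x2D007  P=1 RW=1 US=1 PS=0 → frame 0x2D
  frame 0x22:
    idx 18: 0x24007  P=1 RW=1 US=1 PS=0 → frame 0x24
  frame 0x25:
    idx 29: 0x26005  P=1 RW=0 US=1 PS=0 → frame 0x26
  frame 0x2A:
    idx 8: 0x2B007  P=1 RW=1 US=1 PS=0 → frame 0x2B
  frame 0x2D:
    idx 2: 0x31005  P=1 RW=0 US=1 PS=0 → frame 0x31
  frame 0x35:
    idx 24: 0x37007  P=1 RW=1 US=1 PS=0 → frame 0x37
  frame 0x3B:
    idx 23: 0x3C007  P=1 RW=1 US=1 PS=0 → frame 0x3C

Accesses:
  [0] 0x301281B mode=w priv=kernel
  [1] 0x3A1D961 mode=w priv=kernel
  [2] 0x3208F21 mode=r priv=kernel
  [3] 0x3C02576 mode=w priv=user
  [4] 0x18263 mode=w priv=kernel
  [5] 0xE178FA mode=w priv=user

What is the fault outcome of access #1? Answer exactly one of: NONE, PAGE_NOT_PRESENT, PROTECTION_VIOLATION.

Trace:
#0 VA=0x301281B (w,kernel):
  L0: frame=0x21 idx=24 entry=0x22007 [P=1 RW=1 US=1 PS=0]
  L1: frame=0x22 idx=18 entry=0x24007 [P=1 RW=1 US=1 PS=0]
  → PA=0x2481B  (2 entries read)
#1 VA=0x3A1D961 (w,kernel):
  L0: frame=0x21 idx=29 entry=0x25007 [P=1 RW=1 US=1 PS=0]
  L1: frame=0x25 idx=29 entry=0x26005 [P=1 RW=0 US=1 PS=0]
  → PROTECTION_VIOLATION  (2 entries read)
#2 VA=0x3208F21 (r,kernel):
  L0: frame=0x21 idx=25 entry=0x2A007 [P=1 RW=1 US=1 PS=0]
  L1: frame=0x2A idx=8 entry=0x2B007 [P=1 RW=1 US=1 PS=0]
  → PA=0x2BF21  (2 entries read)
#3 VA=0x3C02576 (w,user):
  L0: frame=0x21 idx=30 entry=0x2D007 [P=1 RW=1 US=1 PS=0]
  L1: frame=0x2D idx=2 entry=0x31005 [P=1 RW=0 US=1 PS=0]
  → PROTECTION_VIOLATION  (2 entries read)
#4 VA=0x18263 (w,kernel):
  L0: frame=0x21 idx=0 entry=0x35007 [P=1 RW=1 US=1 PS=0]
  L1: frame=0x35 idx=24 entry=0x37007 [P=1 RW=1 US=1 PS=0]
  → PA=0x37263  (2 entries read)
#5 VA=0xE178FA (w,user):
  L0: frame=0x21 idx=7 entry=0x3B007 [P=1 RW=1 US=1 PS=0]
  L1: frame=0x3B idx=23 entry=0x3C007 [P=1 RW=1 US=1 PS=0]
  → PA=0x3C8FA  (2 entries read)

Access #1 fault: PROTECTION_VIOLATION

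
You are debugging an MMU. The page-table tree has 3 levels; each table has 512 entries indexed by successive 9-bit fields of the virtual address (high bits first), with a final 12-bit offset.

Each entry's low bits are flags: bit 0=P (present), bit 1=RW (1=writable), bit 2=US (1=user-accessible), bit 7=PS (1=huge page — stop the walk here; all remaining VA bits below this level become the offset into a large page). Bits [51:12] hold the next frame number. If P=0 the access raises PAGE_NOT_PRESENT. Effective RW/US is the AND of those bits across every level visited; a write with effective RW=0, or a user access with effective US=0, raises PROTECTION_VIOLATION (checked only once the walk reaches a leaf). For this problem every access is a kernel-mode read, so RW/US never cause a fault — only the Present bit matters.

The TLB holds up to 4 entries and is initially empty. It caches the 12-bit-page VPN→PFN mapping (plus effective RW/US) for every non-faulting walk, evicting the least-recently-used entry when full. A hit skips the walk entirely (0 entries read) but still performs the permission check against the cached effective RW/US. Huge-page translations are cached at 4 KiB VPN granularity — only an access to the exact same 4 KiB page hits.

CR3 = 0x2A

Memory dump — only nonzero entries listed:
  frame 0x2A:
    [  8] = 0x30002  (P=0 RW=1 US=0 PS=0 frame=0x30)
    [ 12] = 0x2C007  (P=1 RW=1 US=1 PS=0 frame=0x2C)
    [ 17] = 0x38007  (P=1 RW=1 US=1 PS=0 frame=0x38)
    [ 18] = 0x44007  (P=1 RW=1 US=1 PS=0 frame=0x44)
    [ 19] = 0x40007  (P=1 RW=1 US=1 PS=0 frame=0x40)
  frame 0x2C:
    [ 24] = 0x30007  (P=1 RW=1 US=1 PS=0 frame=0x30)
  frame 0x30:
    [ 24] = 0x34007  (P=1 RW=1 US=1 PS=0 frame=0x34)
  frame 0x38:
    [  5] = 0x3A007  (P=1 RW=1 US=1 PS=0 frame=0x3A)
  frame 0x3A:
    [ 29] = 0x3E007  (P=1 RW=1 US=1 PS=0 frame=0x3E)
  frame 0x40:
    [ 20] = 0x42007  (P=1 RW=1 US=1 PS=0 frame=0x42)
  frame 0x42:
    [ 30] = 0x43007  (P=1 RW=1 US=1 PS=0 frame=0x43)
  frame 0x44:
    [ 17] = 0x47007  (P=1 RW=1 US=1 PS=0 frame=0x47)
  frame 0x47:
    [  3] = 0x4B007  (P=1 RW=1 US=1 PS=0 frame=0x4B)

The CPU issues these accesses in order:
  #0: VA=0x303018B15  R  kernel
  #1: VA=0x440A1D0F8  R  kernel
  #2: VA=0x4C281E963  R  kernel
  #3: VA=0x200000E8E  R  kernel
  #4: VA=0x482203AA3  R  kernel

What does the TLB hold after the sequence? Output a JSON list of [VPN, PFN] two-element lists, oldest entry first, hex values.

Per-access translation:
#0 VA=0x303018B15 (r,kernel):
  lvl0: tbl 0x2A, slot 12 ⇒ 0x2C007 (P1/RW1/US1/PS0)
  lvl1: tbl 0x2C, slot 24 ⇒ 0x30007 (P1/RW1/US1/PS0)
  lvl2: tbl 0x30, slot 24 ⇒ 0x34007 (P1/RW1/US1/PS0)
  ⇒ phys 0x34B15  [3 reads]
#1 VA=0x440A1D0F8 (r,kernel):
  lvl0: tbl 0x2A, slot 17 ⇒ 0x38007 (P1/RW1/US1/PS0)
  lvl1: tbl 0x38, slot 5 ⇒ 0x3A007 (P1/RW1/US1/PS0)
  lvl2: tbl 0x3A, slot 29 ⇒ 0x3E007 (P1/RW1/US1/PS0)
  ⇒ phys 0x3E0F8  [3 reads]
#2 VA=0x4C281E963 (r,kernel):
  lvl0: tbl 0x2A, slot 19 ⇒ 0x40007 (P1/RW1/US1/PS0)
  lvl1: tbl 0x40, slot 20 ⇒ 0x42007 (P1/RW1/US1/PS0)
  lvl2: tbl 0x42, slot 30 ⇒ 0x43007 (P1/RW1/US1/PS0)
  ⇒ phys 0x43963  [3 reads]
#3 VA=0x200000E8E (r,kernel):
  lvl0: tbl 0x2A, slot 8 ⇒ 0x30002 (P0/RW1/US0/PS0)
  ⇒ fault: PAGE_NOT_PRESENT  — 1 lookups
#4 VA=0x482203AA3 (r,kernel):
  lvl0: tbl 0x2A, slot 18 ⇒ 0x44007 (P1/RW1/US1/PS0)
  lvl1: tbl 0x44, slot 17 ⇒ 0x47007 (P1/RW1/US1/PS0)
  lvl2: tbl 0x47, slot 3 ⇒ 0x4B007 (P1/RW1/US1/PS0)
  ⇒ phys 0x4BAA3  [3 reads]

TLB: [["0x303018", "0x34"], ["0x440A1D", "0x3E"], ["0x4C281E", "0x43"], ["0x482203", "0x4B"]]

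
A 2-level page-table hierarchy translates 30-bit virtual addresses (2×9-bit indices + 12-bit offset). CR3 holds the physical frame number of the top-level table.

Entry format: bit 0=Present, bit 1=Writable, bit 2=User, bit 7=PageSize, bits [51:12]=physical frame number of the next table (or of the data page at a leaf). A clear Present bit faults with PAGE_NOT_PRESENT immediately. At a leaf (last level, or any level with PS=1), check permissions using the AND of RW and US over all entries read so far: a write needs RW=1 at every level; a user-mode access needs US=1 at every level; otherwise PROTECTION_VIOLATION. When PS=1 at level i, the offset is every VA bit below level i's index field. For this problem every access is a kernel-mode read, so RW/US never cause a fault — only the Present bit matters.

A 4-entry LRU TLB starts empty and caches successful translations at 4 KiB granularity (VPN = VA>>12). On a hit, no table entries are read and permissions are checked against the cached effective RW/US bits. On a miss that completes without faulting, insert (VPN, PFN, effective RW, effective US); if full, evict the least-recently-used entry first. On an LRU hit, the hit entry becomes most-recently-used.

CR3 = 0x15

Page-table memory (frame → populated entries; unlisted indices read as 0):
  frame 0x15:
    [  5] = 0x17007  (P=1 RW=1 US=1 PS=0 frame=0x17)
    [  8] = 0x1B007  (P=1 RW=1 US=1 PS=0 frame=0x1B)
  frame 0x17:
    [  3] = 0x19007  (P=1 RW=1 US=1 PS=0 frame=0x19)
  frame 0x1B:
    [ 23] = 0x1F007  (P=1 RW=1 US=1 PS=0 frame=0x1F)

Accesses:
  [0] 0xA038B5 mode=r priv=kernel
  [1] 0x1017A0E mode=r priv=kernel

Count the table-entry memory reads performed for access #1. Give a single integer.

Per-access translation:
#0 VA=0xA038B5 (r,kernel):
  [0] read 0x15 idx=5: raw=0x17007 flags P=1 W=1 U=1 S=0
  [1] read 0x17 idx=3: raw=0x19007 flags P=1 W=1 U=1 S=0
  ⇒ phys 0x198B5  [2 reads]
#1 VA=0x1017A0E (r,kernel):
  [0] read 0x15 idx=8: raw=0x1B007 flags P=1 W=1 U=1 S=0
  [1] read 0x1B idx=23: raw=0x1F007 flags P=1 W=1 U=1 S=0
  ⇒ phys 0x1FA0E  [2 reads]

Entries read for #1: 2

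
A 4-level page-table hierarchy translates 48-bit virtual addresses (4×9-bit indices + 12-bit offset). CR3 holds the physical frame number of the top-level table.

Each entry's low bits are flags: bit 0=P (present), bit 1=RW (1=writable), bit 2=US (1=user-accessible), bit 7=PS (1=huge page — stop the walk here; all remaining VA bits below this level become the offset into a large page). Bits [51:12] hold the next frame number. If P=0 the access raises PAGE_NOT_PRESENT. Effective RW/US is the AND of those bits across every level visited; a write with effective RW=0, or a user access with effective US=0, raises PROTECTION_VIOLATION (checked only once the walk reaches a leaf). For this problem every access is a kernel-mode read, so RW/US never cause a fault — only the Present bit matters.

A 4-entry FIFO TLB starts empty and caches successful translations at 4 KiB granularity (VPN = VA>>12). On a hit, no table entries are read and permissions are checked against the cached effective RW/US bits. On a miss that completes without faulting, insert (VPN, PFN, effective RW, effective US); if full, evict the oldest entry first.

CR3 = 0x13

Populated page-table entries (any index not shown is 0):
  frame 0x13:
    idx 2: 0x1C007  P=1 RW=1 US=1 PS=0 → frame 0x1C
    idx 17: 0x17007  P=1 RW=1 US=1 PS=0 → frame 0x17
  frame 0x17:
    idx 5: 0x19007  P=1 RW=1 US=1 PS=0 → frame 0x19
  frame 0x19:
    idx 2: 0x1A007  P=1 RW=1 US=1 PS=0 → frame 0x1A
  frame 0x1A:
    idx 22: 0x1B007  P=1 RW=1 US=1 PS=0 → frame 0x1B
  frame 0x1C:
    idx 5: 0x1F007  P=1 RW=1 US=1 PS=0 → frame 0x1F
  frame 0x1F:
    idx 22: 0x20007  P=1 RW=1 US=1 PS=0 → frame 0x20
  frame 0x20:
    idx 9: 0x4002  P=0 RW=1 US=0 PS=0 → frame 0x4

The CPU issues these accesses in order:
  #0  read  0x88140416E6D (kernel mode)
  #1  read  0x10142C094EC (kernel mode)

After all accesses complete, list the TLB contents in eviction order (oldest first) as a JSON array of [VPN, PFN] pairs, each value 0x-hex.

Walk each access:
#0 VA=0x88140416E6D (r,kernel):
  [0] read 0x13 idx=17: raw=0x17007 flags P=1 W=1 U=1 S=0
  [1] read 0x17 idx=5: raw=0x19007 flags P=1 W=1 U=1 S=0
  [2] read 0x19 idx=2: raw=0x1A007 flags P=1 W=1 U=1 S=0
  [3] read 0x1A idx=22: raw=0x1B007 flags P=1 W=1 U=1 S=0
  ✓ 0x1BE6D  — 4 lookups
#1 VA=0x10142C094EC (r,kernel):
  [0] read 0x13 idx=2: raw=0x1C007 flags P=1 W=1 U=1 S=0
  [1] read 0x1C idx=5: raw=0x1F007 flags P=1 W=1 U=1 S=0
  [2] read 0x1F idx=22: raw=0x20007 flags P=1 W=1 U=1 S=0
  [3] read 0x20 idx=9: raw=0x4002 flags P=0 W=1 U=0 S=0
  ✗ PAGE_NOT_PRESENT  [4 reads]

TLB: [["0x88140416", "0x1B"]]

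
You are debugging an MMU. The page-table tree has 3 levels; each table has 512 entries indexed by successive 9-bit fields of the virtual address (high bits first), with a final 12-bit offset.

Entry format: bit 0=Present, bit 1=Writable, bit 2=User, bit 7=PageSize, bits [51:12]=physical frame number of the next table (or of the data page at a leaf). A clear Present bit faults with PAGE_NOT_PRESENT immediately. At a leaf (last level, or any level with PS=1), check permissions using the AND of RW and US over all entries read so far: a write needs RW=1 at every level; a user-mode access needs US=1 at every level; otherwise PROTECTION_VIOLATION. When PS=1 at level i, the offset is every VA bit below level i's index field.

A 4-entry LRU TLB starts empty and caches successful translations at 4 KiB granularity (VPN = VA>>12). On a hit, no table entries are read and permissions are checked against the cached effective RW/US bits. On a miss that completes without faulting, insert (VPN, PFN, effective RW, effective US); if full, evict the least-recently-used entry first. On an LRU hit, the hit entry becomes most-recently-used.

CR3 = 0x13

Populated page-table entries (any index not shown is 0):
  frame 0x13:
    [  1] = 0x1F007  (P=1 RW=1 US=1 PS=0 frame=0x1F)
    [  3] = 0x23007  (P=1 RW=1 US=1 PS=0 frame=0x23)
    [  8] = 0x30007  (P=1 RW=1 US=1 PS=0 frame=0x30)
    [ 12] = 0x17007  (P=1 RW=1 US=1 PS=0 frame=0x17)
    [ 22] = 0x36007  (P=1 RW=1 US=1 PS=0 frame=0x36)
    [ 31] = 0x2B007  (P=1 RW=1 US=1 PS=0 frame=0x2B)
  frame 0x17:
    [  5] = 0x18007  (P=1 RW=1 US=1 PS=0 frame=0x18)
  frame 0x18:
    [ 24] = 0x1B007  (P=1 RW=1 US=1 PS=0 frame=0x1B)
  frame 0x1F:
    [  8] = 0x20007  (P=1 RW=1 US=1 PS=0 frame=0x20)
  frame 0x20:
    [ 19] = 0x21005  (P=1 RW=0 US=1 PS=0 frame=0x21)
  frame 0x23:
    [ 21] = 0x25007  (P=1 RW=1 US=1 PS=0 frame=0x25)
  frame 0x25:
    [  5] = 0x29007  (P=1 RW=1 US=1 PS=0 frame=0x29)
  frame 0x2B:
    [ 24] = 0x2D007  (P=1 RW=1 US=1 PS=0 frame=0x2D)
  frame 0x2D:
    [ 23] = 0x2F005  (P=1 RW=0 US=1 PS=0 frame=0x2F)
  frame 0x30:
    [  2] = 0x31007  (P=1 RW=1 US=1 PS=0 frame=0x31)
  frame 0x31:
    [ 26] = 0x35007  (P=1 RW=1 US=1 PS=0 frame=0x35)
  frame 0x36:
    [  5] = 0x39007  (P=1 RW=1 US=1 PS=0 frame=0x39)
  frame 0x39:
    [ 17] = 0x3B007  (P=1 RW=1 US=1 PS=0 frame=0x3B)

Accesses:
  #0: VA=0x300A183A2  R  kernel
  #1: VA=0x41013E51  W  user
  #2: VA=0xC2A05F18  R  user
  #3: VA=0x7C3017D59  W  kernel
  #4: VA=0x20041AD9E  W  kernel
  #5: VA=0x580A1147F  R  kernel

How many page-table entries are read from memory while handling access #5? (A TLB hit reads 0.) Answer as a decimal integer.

Walk each access:
#0 VA=0x300A183A2 (r,kernel):
  L0: frame=0x13 idx=12 entry=0x17007 [P=1 RW=1 US=1 PS=0]
  L1: frame=0x17 idx=5 entry=0x18007 [P=1 RW=1 US=1 PS=0]
  L2: frame=0x18 idx=24 entry=0x1B007 [P=1 RW=1 US=1 PS=0]
  ✓ 0x1B3A2  — 3 lookups
#1 VA=0x41013E51 (w,user):
  L0: frame=0x13 idx=1 entry=0x1F007 [P=1 RW=1 US=1 PS=0]
  L1: frame=0x1F idx=8 entry=0x20007 [P=1 RW=1 US=1 PS=0]
  L2: frame=0x20 idx=19 entry=0x21005 [P=1 RW=0 US=1 PS=0]
  ⇒ fault: PROTECTION_VIOLATION  — 3 lookups
#2 VA=0xC2A05F18 (r,user):
  L0: frame=0x13 idx=3 entry=0x23007 [P=1 RW=1 US=1 PS=0]
  L1: frame=0x23 idx=21 entry=0x25007 [P=1 RW=1 US=1 PS=0]
  L2: frame=0x25 idx=5 entry=0x29007 [P=1 RW=1 US=1 PS=0]
  ✓ 0x29F18  — 3 lookups
#3 VA=0x7C3017D59 (w,kernel):
  L0: frame=0x13 idx=31 entry=0x2B007 [P=1 RW=1 US=1 PS=0]
  L1: frame=0x2B idx=24 entry=0x2D007 [P=1 RW=1 US=1 PS=0]
  L2: frame=0x2D idx=23 entry=0x2F005 [P=1 RW=0 US=1 PS=0]
  ⇒ fault: PROTECTION_VIOLATION  — 3 lookups
#4 VA=0x20041AD9E (w,kernel):
  L0: frame=0x13 idx=8 entry=0x30007 [P=1 RW=1 US=1 PS=0]
  L1: frame=0x30 idx=2 entry=0x31007 [P=1 RW=1 US=1 PS=0]
  L2: frame=0x31 idx=26 entry=0x35007 [P=1 RW=1 US=1 PS=0]
  ✓ 0x35D9E  — 3 lookups
#5 VA=0x580A1147F (r,kernel):
  L0: frame=0x13 idx=22 entry=0x36007 [P=1 RW=1 US=1 PS=0]
  L1: frame=0x36 idx=5 entry=0x39007 [P=1 RW=1 US=1 PS=0]
  L2: frame=0x39 idx=17 entry=0x3B007 [P=1 RW=1 US=1 PS=0]
  ✓ 0x3B47F  — 3 lookups

Entries read for #5: 3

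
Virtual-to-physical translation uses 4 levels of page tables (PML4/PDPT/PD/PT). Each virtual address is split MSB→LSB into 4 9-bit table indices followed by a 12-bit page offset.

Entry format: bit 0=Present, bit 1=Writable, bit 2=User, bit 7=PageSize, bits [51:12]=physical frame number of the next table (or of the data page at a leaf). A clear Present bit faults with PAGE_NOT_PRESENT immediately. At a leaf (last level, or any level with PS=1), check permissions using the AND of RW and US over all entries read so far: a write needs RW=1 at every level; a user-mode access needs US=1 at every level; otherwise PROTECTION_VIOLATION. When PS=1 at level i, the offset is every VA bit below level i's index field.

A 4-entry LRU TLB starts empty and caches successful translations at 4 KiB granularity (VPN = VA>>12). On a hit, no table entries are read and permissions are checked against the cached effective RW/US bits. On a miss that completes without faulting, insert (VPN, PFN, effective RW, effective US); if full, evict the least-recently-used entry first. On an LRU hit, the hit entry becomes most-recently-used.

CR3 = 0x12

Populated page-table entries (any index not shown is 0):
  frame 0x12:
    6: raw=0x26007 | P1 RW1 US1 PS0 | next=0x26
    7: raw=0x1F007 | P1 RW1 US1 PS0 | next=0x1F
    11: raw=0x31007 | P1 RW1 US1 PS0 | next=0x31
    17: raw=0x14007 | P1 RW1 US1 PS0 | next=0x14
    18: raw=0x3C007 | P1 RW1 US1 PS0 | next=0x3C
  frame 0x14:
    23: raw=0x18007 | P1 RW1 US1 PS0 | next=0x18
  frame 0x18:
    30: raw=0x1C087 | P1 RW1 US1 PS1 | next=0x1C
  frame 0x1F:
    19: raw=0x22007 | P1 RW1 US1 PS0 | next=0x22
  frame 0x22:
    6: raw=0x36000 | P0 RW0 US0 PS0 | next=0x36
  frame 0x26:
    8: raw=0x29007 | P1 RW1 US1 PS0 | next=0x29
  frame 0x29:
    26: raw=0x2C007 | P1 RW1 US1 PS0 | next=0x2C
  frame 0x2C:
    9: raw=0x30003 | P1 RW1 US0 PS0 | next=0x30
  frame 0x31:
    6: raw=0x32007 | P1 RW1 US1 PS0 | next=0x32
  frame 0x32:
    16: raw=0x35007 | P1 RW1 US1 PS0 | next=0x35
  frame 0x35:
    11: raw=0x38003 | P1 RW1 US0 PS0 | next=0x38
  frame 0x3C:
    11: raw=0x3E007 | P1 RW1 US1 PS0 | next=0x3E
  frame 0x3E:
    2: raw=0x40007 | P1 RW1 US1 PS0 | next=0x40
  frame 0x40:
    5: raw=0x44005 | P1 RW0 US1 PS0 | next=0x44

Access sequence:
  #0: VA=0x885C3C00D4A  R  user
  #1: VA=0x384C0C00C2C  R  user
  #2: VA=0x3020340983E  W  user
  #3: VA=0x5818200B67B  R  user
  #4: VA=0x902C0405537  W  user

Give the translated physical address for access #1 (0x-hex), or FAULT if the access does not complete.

Walk each access:
#0 VA=0x885C3C00D4A (r,user):
  L0 @0x12[17] → 0x14007  P=1,RW=1,US=1,PS=0
  L1 @0x14[23] → 0x18007  P=1,RW=1,US=1,PS=0
  L2 @0x18[30] → 0x1C087  P=1,RW=1,US=1,PS=1
  → PA=0x1CD4A (huge @L2)  (3 entries read)
#1 VA=0x384C0C00C2C (r,user):
  L0 @0x12[7] → 0x1F007  P=1,RW=1,US=1,PS=0
  L1 @0x1F[19] → 0x22007  P=1,RW=1,US=1,PS=0
  L2 @0x22[6] → 0x36000  P=0,RW=0,US=0,PS=0
  ✗ PAGE_NOT_PRESENT  [3 reads]
#2 VA=0x3020340983E (w,user):
  L0 @0x12[6] → 0x26007  P=1,RW=1,US=1,PS=0
  L1 @0x26[8] → 0x29007  P=1,RW=1,US=1,PS=0
  L2 @0x29[26] → 0x2C007  P=1,RW=1,US=1,PS=0
  L3 @0x2C[9] → 0x30003  P=1,RW=1,US=0,PS=0
  ✗ PROTECTION_VIOLATION  [4 reads]
#3 VA=0x5818200B67B (r,user):
  L0 @0x12[11] → 0x31007  P=1,RW=1,US=1,PS=0
  L1 @0x31[6] → 0x32007  P=1,RW=1,US=1,PS=0
  L2 @0x32[16] → 0x35007  P=1,RW=1,US=1,PS=0
  L3 @0x35[11] → 0x38003  P=1,RW=1,US=0,PS=0
  ✗ PROTECTION_VIOLATION  [4 reads]
#4 VA=0x902C0405537 (w,user):
  L0 @0x12[18] → 0x3C007  P=1,RW=1,US=1,PS=0
  L1 @0x3C[11] → 0x3E007  P=1,RW=1,US=1,PS=0
  L2 @0x3E[2] → 0x40007  P=1,RW=1,US=1,PS=0
  L3 @0x40[5] → 0x44005  P=1,RW=0,US=1,PS=0
  ✗ PROTECTION_VIOLATION  [4 reads]

Access #1 PA: FAULT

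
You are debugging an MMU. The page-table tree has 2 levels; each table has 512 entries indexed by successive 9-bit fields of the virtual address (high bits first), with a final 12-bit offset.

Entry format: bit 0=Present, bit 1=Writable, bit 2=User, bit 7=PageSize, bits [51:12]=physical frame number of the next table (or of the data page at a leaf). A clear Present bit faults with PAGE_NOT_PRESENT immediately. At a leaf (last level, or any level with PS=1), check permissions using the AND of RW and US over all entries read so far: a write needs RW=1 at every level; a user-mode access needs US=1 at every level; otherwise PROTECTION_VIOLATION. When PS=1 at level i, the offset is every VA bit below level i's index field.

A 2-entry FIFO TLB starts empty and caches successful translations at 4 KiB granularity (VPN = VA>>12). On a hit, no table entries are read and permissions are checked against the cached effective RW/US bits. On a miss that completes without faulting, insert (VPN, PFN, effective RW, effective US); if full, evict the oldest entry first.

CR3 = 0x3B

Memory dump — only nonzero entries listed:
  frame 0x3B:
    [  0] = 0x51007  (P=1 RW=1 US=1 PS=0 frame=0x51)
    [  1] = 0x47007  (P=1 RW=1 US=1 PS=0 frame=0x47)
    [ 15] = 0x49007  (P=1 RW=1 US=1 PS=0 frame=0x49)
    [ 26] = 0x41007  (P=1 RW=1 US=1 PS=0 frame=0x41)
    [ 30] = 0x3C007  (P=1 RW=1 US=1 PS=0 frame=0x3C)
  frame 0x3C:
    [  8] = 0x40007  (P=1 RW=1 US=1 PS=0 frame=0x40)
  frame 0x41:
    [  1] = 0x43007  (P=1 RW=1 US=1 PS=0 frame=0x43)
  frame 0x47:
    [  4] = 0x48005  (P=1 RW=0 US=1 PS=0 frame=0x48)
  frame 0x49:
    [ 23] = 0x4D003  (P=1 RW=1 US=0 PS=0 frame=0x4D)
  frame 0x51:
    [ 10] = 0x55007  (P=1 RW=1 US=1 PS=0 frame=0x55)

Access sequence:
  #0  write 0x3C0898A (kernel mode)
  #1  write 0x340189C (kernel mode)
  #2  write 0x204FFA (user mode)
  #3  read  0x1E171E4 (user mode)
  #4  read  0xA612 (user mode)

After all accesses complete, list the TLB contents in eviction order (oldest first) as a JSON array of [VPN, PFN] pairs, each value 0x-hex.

Walk each access:
#0 VA=0x3C0898A (w,kernel):
  lvl0: tbl 0x3B, slot 30 ⇒ 0x3C007 (P1/RW1/US1/PS0)
  lvl1: tbl 0x3C, slot 8 ⇒ 0x40007 (P1/RW1/US1/PS0)
  → PA=0x4098A  (2 entries read)
#1 VA=0x340189C (w,kernel):
  lvl0: tbl 0x3B, slot 26 ⇒ 0x41007 (P1/RW1/US1/PS0)
  lvl1: tbl 0x41, slot 1 ⇒ 0x43007 (P1/RW1/US1/PS0)
  → PA=0x4389C  (2 entries read)
#2 VA=0x204FFA (w,user):
  lvl0: tbl 0x3B, slot 1 ⇒ 0x47007 (P1/RW1/US1/PS0)
  lvl1: tbl 0x47, slot 4 ⇒ 0x48005 (P1/RW0/US1/PS0)
  → PROTECTION_VIOLATION  (2 entries read)
#3 VA=0x1E171E4 (r,user):
  lvl0: tbl 0x3B, slot 15 ⇒ 0x49007 (P1/RW1/US1/PS0)
  lvl1: tbl 0x49, slot 23 ⇒ 0x4D003 (P1/RW1/US0/PS0)
  → PROTECTION_VIOLATION  (2 entries read)
#4 VA=0xA612 (r,user):
  lvl0: tbl 0x3B, slot 0 ⇒ 0x51007 (P1/RW1/US1/PS0)
  lvl1: tbl 0x51, slot 10 ⇒ 0x55007 (P1/RW1/US1/PS0)
  → PA=0x55612  (2 entries read)

TLB: [["0x3401", "0x43"], ["0xA", "0x55"]]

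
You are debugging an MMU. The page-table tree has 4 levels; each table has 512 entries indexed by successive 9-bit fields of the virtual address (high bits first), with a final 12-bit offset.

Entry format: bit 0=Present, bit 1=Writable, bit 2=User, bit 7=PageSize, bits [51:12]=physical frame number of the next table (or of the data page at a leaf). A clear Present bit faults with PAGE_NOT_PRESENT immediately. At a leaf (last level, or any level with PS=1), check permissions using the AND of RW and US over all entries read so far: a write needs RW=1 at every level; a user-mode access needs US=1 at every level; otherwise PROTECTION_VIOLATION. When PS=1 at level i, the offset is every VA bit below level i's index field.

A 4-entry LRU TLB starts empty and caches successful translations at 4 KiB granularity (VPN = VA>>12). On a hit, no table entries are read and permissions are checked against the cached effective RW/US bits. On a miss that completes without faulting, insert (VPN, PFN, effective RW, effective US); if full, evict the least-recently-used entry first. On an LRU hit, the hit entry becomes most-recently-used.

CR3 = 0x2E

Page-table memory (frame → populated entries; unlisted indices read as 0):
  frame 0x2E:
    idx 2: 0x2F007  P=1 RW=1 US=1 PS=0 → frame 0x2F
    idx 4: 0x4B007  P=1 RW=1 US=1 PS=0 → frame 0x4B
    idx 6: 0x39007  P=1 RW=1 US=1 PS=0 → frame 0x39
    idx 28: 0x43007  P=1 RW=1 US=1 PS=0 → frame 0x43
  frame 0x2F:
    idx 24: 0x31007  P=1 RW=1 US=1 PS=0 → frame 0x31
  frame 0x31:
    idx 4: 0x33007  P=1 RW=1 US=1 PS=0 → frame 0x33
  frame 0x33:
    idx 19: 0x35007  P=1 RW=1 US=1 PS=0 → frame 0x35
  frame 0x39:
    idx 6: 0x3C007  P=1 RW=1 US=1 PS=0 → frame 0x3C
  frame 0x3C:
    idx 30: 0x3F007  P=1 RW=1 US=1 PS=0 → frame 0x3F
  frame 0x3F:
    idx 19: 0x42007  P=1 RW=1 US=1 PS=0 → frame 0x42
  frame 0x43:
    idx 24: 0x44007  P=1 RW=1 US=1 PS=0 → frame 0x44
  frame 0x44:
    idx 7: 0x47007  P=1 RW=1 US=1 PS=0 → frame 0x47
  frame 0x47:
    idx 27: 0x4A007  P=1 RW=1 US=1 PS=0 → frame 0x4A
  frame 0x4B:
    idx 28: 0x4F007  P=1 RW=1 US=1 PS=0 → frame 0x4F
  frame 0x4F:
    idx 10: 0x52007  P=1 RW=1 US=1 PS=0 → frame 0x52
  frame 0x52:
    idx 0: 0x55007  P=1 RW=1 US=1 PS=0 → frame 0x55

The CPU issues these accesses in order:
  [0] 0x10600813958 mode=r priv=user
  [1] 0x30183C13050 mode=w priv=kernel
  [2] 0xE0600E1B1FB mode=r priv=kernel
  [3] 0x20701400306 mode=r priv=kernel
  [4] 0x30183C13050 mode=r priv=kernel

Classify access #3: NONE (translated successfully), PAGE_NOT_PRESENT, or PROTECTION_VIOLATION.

Per-access translation:
#0 VA=0x10600813958 (r,user):
  L0: frame=0x2E idx=2 entry=0x2F007 [P=1 RW=1 US=1 PS=0]
  L1: frame=0x2F idx=24 entry=0x31007 [P=1 RW=1 US=1 PS=0]
  L2: frame=0x31 idx=4 entry=0x33007 [P=1 RW=1 US=1 PS=0]
  L3: frame=0x33 idx=19 entry=0x35007 [P=1 RW=1 US=1 PS=0]
  → PA=0x35958  (4 entries read)
#1 VA=0x30183C13050 (w,kernel):
  L0: frame=0x2E idx=6 entry=0x39007 [P=1 RW=1 US=1 PS=0]
  L1: frame=0x39 idx=6 entry=0x3C007 [P=1 RW=1 US=1 PS=0]
  L2: frame=0x3C idx=30 entry=0x3F007 [P=1 RW=1 US=1 PS=0]
  L3: frame=0x3F idx=19 entry=0x42007 [P=1 RW=1 US=1 PS=0]
  → PA=0x42050  (4 entries read)
#2 VA=0xE0600E1B1FB (r,kernel):
  L0: frame=0x2E idx=28 entry=0x43007 [P=1 RW=1 US=1 PS=0]
  L1: frame=0x43 idx=24 entry=0x44007 [P=1 RW=1 US=1 PS=0]
  L2: frame=0x44 idx=7 entry=0x47007 [P=1 RW=1 US=1 PS=0]
  L3: frame=0x47 idx=27 entry=0x4A007 [P=1 RW=1 US=1 PS=0]
  → PA=0x4A1FB  (4 entries read)
#3 VA=0x20701400306 (r,kernel):
  L0: frame=0x2E idx=4 entry=0x4B007 [P=1 RW=1 US=1 PS=0]
  L1: frame=0x4B idx=28 entry=0x4F007 [P=1 RW=1 US=1 PS=0]
  L2: frame=0x4F idx=10 entry=0x52007 [P=1 RW=1 US=1 PS=0]
  L3: frame=0x52 idx=0 entry=0x55007 [P=1 RW=1 US=1 PS=0]
  → PA=0x55306  (4 entries read)
#4 VA=0x30183C13050 (r,kernel):
  TLB hit vpn=0x30183C13 → PA=0x42050

Access #3 fault: NONE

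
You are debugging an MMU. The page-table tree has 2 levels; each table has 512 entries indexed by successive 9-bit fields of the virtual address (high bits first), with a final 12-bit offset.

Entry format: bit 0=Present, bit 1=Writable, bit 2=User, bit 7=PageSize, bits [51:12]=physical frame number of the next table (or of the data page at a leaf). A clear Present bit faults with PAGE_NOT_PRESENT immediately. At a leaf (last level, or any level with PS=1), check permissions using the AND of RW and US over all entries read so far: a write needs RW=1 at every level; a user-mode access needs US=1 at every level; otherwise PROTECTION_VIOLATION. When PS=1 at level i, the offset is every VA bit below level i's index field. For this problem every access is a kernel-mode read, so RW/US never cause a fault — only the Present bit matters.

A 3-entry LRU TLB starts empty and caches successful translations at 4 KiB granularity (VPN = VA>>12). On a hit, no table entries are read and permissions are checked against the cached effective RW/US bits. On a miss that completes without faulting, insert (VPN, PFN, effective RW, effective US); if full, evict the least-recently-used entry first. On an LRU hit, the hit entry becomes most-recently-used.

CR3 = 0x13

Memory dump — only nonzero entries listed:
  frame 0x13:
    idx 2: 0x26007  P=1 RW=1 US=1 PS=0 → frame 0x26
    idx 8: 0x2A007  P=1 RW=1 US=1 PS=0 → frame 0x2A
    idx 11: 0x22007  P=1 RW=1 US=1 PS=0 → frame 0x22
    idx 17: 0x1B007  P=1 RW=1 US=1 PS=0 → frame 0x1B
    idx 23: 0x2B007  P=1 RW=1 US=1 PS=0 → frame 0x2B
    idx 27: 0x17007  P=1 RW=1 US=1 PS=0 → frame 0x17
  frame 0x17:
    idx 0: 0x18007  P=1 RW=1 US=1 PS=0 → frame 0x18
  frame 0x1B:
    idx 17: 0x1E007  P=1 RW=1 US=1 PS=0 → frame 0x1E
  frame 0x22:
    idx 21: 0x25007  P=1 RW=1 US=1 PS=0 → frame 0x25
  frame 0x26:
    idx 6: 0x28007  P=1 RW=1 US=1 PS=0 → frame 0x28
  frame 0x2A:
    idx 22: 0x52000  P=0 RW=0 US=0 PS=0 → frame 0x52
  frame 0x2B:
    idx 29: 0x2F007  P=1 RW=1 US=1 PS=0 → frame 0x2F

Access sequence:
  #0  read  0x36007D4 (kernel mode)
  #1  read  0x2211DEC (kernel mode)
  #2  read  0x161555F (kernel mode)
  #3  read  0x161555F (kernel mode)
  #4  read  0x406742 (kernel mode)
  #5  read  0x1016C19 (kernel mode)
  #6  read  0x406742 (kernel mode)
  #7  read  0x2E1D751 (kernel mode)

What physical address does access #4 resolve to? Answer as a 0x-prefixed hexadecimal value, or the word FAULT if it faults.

Trace:
#0 VA=0x36007D4 (r,kernel):
  [0] read 0x13 idx=27: raw=0x17007 flags P=1 W=1 U=1 S=0
  [1] read 0x17 idx=0: raw=0x18007 flags P=1 W=1 U=1 S=0
  ⇒ phys 0x187D4  [2 reads]
#1 VA=0x2211DEC (r,kernel):
  [0] read 0x13 idx=17: raw=0x1B007 flags P=1 W=1 U=1 S=0
  [1] read 0x1B idx=17: raw=0x1E007 flags P=1 W=1 U=1 S=0
  ⇒ phys 0x1EDEC  [2 reads]
#2 VA=0x161555F (r,kernel):
  [0] read 0x13 idx=11: raw=0x22007 flags P=1 W=1 U=1 S=0
  [1] read 0x22 idx=21: raw=0x25007 flags P=1 W=1 U=1 S=0
  ⇒ phys 0x2555F  [2 reads]
#3 VA=0x161555F (r,kernel):
  TLB hit vpn=0x1615 → PA=0x2555F
#4 VA=0x406742 (r,kernel):
  [0] read 0x13 idx=2: raw=0x26007 flags P=1 W=1 U=1 S=0
  [1] read 0x26 idx=6: raw=0x28007 flags P=1 W=1 U=1 S=0
  ⇒ phys 0x28742  [2 reads]
#5 VA=0x1016C19 (r,kernel):
  [0] read 0x13 idx=8: raw=0x2A007 flags P=1 W=1 U=1 S=0
  [1] read 0x2A idx=22: raw=0x52000 flags P=0 W=0 U=0 S=0
  → PAGE_NOT_PRESENT  (2 entries read)
#6 VA=0x406742 (r,kernel):
  TLB hit vpn=0x406 → PA=0x28742
#7 VA=0x2E1D751 (r,kernel):
  [0] read 0x13 idx=23: raw=0x2B007 flags P=1 W=1 U=1 S=0
  [1] read 0x2B idx=29: raw=0x2F007 flags P=1 W=1 U=1 S=0
  ⇒ phys 0x2F751  [2 reads]

Access #4 PA: 0x28742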